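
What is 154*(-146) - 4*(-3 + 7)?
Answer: -22500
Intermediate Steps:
154*(-146) - 4*(-3 + 7) = -22484 - 4*4 = -22484 - 16 = -22500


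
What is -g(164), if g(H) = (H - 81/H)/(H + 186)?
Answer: -5363/11480 ≈ -0.46716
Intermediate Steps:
g(H) = (H - 81/H)/(186 + H)
-g(164) = -(-81 + 164²)/(164*(186 + 164)) = -(-81 + 26896)/(164*350) = -26815/(164*350) = -1*5363/11480 = -5363/11480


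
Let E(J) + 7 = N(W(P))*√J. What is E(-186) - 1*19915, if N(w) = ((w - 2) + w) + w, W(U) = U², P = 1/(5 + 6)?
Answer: -19922 - 239*I*√186/121 ≈ -19922.0 - 26.938*I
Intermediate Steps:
P = 1/11 ≈ 0.090909
N(w) = -2 + 3*w (N(w) = ((-2 + w) + w) + w = (-2 + 2*w) + w = -2 + 3*w)
E(J) = -7 - 239*√J/121 (E(J) = -7 + (-2 + 3*(1/11)²)*√J = -7 + (-2 + 3*(1/121))*√J = -7 + (-2 + 3/121)*√J = -7 - 239*√J/121)
E(-186) - 1*19915 = (-7 - 239*I*√186/121) - 1*19915 = (-7 - 239*I*√186/121) - 19915 = -19922 - 239*I*√186/121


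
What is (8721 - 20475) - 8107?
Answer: -19861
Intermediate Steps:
(8721 - 20475) - 8107 = -11754 - 8107 = -19861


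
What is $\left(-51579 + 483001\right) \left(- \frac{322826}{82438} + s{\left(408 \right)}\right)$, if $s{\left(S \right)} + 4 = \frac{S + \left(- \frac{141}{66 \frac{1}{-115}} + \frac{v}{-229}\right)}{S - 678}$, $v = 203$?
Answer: $- \frac{41660856594408229}{9344759490} \approx -4.4582 \cdot 10^{6}$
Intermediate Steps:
$s{\left(S \right)} = -4 + \frac{\frac{1233279}{5038} + S}{-678 + S}$ ($s{\left(S \right)} = -4 + \frac{S + \left(- \frac{141}{66 \frac{1}{-115}} + \frac{203}{-229}\right)}{S - 678} = -4 + \frac{S - \left(\frac{203}{229} + \frac{141}{66 \left(- \frac{1}{115}\right)}\right)}{-678 + S} = -4 + \frac{S - \left(\frac{203}{229} + \frac{141}{- \frac{66}{115}}\right)}{-678 + S} = -4 + \frac{S - - \frac{1233279}{5038}}{-678 + S} = -4 + \frac{S + \left(\frac{5405}{22} - \frac{203}{229}\right)}{-678 + S} = -4 + \frac{S + \frac{1233279}{5038}}{-678 + S} = -4 + \frac{\frac{1233279}{5038} + S}{-678 + S}$)
$\left(-51579 + 483001\right) \left(- \frac{322826}{82438} + s{\left(408 \right)}\right) = \left(-51579 + 483001\right) \left(- \frac{322826}{82438} + \frac{3 \left(4965445 - 2055504\right)}{5038 \left(-678 + 408\right)}\right) = 431422 \left(\left(-322826\right) \frac{1}{82438} + \frac{3 \left(4965445 - 2055504\right)}{5038 \left(-270\right)}\right) = 431422 \left(- \frac{161413}{41219} + \frac{3}{5038} \left(- \frac{1}{270}\right) 2909941\right) = 431422 \left(- \frac{161413}{41219} - \frac{2909941}{453420}\right) = 431422 \left(- \frac{193132740539}{18689518980}\right) = - \frac{41660856594408229}{9344759490}$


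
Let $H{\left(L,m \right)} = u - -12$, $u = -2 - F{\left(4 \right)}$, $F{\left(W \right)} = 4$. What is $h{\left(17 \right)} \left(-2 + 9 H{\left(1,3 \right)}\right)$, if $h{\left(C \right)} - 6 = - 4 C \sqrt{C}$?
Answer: $312 - 3536 \sqrt{17} \approx -14267.0$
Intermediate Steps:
$h{\left(C \right)} = 6 - 4 C^{\frac{3}{2}}$ ($h{\left(C \right)} = 6 + - 4 C \sqrt{C} = 6 - 4 C^{\frac{3}{2}}$)
$u = -6$ ($u = -2 - 4 = -6$)
$H{\left(L,m \right)} = 6$ ($H{\left(L,m \right)} = -6 - -12 = -6 + 12 = 6$)
$h{\left(17 \right)} \left(-2 + 9 H{\left(1,3 \right)}\right) = \left(6 - 4 \cdot 17^{\frac{3}{2}}\right) \left(-2 + 9 \cdot 6\right) = \left(6 - 4 \cdot 17 \sqrt{17}\right) \left(-2 + 54\right) = \left(6 - 68 \sqrt{17}\right) 52 = 312 - 3536 \sqrt{17}$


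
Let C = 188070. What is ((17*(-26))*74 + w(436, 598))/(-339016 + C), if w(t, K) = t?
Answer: 16136/75473 ≈ 0.21380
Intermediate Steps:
((17*(-26))*74 + w(436, 598))/(-339016 + C) = ((17*(-26))*74 + 436)/(-339016 + 188070) = (-442*74 + 436)/(-150946) = (-32708 + 436)*(-1/150946) = -32272*(-1/150946) = 16136/75473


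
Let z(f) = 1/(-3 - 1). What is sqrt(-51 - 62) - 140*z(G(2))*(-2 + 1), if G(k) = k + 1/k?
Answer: -35 + I*sqrt(113) ≈ -35.0 + 10.63*I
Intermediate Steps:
z(f) = -1/4 (z(f) = 1/(-4) = -1/4)
sqrt(-51 - 62) - 140*z(G(2))*(-2 + 1) = sqrt(-51 - 62) - (-35)*(-2 + 1) = sqrt(-113) - (-35)*(-1) = I*sqrt(113) - 140*1/4 = I*sqrt(113) - 35 = -35 + I*sqrt(113)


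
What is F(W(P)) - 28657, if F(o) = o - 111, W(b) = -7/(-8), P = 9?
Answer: -230137/8 ≈ -28767.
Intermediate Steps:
W(b) = 7/8 (W(b) = -7*(-⅛) = 7/8)
F(o) = -111 + o
F(W(P)) - 28657 = (-111 + 7/8) - 28657 = -881/8 - 28657 = -230137/8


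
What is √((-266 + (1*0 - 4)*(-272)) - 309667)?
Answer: I*√308845 ≈ 555.74*I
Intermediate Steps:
√((-266 + (1*0 - 4)*(-272)) - 309667) = √((-266 + (0 - 4)*(-272)) - 309667) = √((-266 - 4*(-272)) - 309667) = √((-266 + 1088) - 309667) = √(822 - 309667) = √(-308845) = I*√308845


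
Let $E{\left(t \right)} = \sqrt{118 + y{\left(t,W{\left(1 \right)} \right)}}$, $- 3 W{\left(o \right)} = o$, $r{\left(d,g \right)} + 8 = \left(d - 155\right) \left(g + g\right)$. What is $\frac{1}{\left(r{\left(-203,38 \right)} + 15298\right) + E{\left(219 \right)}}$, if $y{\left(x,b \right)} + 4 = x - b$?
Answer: $- \frac{17877}{213057586} - \frac{5 \sqrt{30}}{213057586} \approx -8.4035 \cdot 10^{-5}$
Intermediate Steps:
$r{\left(d,g \right)} = -8 + 2 g \left(-155 + d\right)$ ($r{\left(d,g \right)} = -8 + \left(d - 155\right) \left(g + g\right) = -8 + \left(-155 + d\right) 2 g = -8 + 2 g \left(-155 + d\right)$)
$W{\left(o \right)} = - \frac{o}{3}$
$y{\left(x,b \right)} = -4 + x - b$ ($y{\left(x,b \right)} = -4 - \left(b - x\right) = -4 + x - b$)
$E{\left(t \right)} = \sqrt{\frac{343}{3} + t}$ ($E{\left(t \right)} = \sqrt{118 - \left(4 - \frac{1}{3} - t\right)} = \sqrt{118 - \left(\frac{11}{3} - t\right)} = \sqrt{118 + \left(-4 + t + \frac{1}{3}\right)} = \sqrt{118 + \left(- \frac{11}{3} + t\right)} = \sqrt{\frac{343}{3} + t}$)
$\frac{1}{\left(r{\left(-203,38 \right)} + 15298\right) + E{\left(219 \right)}} = \frac{1}{\left(\left(-8 - 11780 + 2 \left(-203\right) 38\right) + 15298\right) + \frac{\sqrt{1029 + 9 \cdot 219}}{3}} = \frac{1}{\left(\left(-8 - 11780 - 15428\right) + 15298\right) + \frac{\sqrt{1029 + 1971}}{3}} = \frac{1}{\left(-27216 + 15298\right) + \frac{\sqrt{3000}}{3}} = \frac{1}{-11918 + \frac{10 \sqrt{30}}{3}}$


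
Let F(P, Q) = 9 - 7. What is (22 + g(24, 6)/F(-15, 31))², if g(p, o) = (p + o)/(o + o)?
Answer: 8649/16 ≈ 540.56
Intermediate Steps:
F(P, Q) = 2
g(p, o) = (o + p)/(2*o) (g(p, o) = (o + p)/((2*o)) = (o + p)*(1/(2*o)) = (o + p)/(2*o))
(22 + g(24, 6)/F(-15, 31))² = (22 + ((½)*(6 + 24)/6)/2)² = (22 + ((½)*(⅙)*30)*(½))² = (22 + (5/2)*(½))² = (22 + 5/4)² = (93/4)² = 8649/16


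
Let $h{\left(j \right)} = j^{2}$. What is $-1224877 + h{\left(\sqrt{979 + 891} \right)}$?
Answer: $-1223007$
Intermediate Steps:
$-1224877 + h{\left(\sqrt{979 + 891} \right)} = -1224877 + \left(\sqrt{979 + 891}\right)^{2} = -1224877 + \left(\sqrt{1870}\right)^{2} = -1224877 + 1870 = -1223007$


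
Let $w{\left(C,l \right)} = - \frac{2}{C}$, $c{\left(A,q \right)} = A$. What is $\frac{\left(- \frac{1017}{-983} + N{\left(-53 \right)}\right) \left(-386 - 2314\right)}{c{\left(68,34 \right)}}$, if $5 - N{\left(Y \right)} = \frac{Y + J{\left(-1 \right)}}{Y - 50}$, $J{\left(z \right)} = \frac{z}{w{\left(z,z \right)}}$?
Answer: $- \frac{753847425}{3442466} \approx -218.98$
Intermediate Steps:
$J{\left(z \right)} = - \frac{z^{2}}{2}$ ($J{\left(z \right)} = \frac{z}{\left(-2\right) \frac{1}{z}} = z \left(- \frac{z}{2}\right) = - \frac{z^{2}}{2}$)
$N{\left(Y \right)} = 5 - \frac{- \frac{1}{2} + Y}{-50 + Y}$ ($N{\left(Y \right)} = 5 - \frac{Y - \frac{\left(-1\right)^{2}}{2}}{Y - 50} = 5 - \frac{Y - \frac{1}{2}}{-50 + Y} = 5 - \frac{- \frac{1}{2} + Y}{-50 + Y}$)
$\frac{\left(- \frac{1017}{-983} + N{\left(-53 \right)}\right) \left(-386 - 2314\right)}{c{\left(68,34 \right)}} = \frac{\left(- \frac{1017}{-983} + \frac{-499 + 8 \left(-53\right)}{2 \left(-50 - 53\right)}\right) \left(-386 - 2314\right)}{68} = \left(\left(-1017\right) \left(- \frac{1}{983}\right) + \frac{-499 - 424}{2 \left(-103\right)}\right) \left(-2700\right) \frac{1}{68} = \left(\frac{1017}{983} + \frac{1}{2} \left(- \frac{1}{103}\right) \left(-923\right)\right) \left(-2700\right) \frac{1}{68} = \left(\frac{1017}{983} + \frac{923}{206}\right) \left(-2700\right) \frac{1}{68} = \frac{1116811}{202498} \left(-2700\right) \frac{1}{68} = \left(- \frac{1507694850}{101249}\right) \frac{1}{68} = - \frac{753847425}{3442466}$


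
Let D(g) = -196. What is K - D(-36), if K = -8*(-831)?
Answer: 6844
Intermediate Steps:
K = 6648
K - D(-36) = 6648 - 1*(-196) = 6648 + 196 = 6844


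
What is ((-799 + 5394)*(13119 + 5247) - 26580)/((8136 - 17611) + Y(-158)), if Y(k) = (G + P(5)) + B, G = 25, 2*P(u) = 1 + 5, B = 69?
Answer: -4686955/521 ≈ -8996.1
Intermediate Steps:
P(u) = 3 (P(u) = (1 + 5)/2 = (1/2)*6 = 3)
Y(k) = 97 (Y(k) = (25 + 3) + 69 = 28 + 69 = 97)
((-799 + 5394)*(13119 + 5247) - 26580)/((8136 - 17611) + Y(-158)) = ((-799 + 5394)*(13119 + 5247) - 26580)/((8136 - 17611) + 97) = (4595*18366 - 26580)/(-9475 + 97) = (84391770 - 26580)/(-9378) = 84365190*(-1/9378) = -4686955/521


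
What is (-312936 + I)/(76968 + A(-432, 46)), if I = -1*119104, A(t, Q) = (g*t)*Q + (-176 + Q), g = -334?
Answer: -216020/3357043 ≈ -0.064348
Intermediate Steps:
A(t, Q) = -176 + Q - 334*Q*t (A(t, Q) = (-334*t)*Q + (-176 + Q) = -334*Q*t + (-176 + Q) = -176 + Q - 334*Q*t)
I = -119104
(-312936 + I)/(76968 + A(-432, 46)) = (-312936 - 119104)/(76968 + (-176 + 46 - 334*46*(-432))) = -432040/(76968 + (-176 + 46 + 6637248)) = -432040/(76968 + 6637118) = -432040/6714086 = -432040*1/6714086 = -216020/3357043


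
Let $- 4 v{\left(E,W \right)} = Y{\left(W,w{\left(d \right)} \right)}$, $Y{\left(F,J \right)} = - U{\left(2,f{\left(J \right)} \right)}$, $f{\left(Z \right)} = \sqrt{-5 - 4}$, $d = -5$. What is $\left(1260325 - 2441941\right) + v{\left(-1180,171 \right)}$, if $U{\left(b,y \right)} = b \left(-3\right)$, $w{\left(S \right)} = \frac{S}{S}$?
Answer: $- \frac{2363235}{2} \approx -1.1816 \cdot 10^{6}$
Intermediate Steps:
$w{\left(S \right)} = 1$
$f{\left(Z \right)} = 3 i$ ($f{\left(Z \right)} = \sqrt{-9} = 3 i$)
$U{\left(b,y \right)} = - 3 b$
$Y{\left(F,J \right)} = 6$ ($Y{\left(F,J \right)} = - \left(-3\right) 2 = \left(-1\right) \left(-6\right) = 6$)
$v{\left(E,W \right)} = - \frac{3}{2}$ ($v{\left(E,W \right)} = \left(- \frac{1}{4}\right) 6 = - \frac{3}{2}$)
$\left(1260325 - 2441941\right) + v{\left(-1180,171 \right)} = \left(1260325 - 2441941\right) - \frac{3}{2} = -1181616 - \frac{3}{2} = - \frac{2363235}{2}$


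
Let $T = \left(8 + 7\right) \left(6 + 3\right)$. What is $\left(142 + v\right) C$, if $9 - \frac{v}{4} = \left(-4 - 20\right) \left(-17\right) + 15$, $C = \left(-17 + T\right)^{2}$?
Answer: $-21080936$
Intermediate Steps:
$T = 135$ ($T = 15 \cdot 9 = 135$)
$C = 13924$ ($C = \left(-17 + 135\right)^{2} = 118^{2} = 13924$)
$v = -1656$ ($v = 36 - 4 \left(\left(-4 - 20\right) \left(-17\right) + 15\right) = 36 - 4 \left(\left(-24\right) \left(-17\right) + 15\right) = 36 - 4 \left(408 + 15\right) = 36 - 1692 = -1656$)
$\left(142 + v\right) C = \left(142 - 1656\right) 13924 = \left(-1514\right) 13924 = -21080936$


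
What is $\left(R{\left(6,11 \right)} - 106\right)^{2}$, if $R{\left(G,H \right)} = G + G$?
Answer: $8836$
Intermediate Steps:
$R{\left(G,H \right)} = 2 G$
$\left(R{\left(6,11 \right)} - 106\right)^{2} = \left(2 \cdot 6 - 106\right)^{2} = \left(12 - 106\right)^{2} = \left(-94\right)^{2} = 8836$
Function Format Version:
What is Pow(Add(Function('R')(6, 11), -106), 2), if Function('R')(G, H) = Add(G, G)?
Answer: 8836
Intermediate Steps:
Function('R')(G, H) = Mul(2, G)
Pow(Add(Function('R')(6, 11), -106), 2) = Pow(Add(Mul(2, 6), -106), 2) = Pow(Add(12, -106), 2) = Pow(-94, 2) = 8836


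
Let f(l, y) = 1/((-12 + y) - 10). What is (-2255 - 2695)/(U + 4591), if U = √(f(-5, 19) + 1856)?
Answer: -34088175/31613138 + 2475*√16701/31613138 ≈ -1.0682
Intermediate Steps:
f(l, y) = 1/(-22 + y)
U = √16701/3 (U = √(1/(-22 + 19) + 1856) = √(1/(-3) + 1856) = √(-⅓ + 1856) = √(5567/3) = √16701/3 ≈ 43.077)
(-2255 - 2695)/(U + 4591) = (-2255 - 2695)/(√16701/3 + 4591) = -4950/(4591 + √16701/3)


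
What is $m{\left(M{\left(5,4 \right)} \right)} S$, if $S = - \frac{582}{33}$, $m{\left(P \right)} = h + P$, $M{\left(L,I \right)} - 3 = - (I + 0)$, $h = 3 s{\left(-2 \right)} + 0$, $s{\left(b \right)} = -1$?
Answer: $\frac{776}{11} \approx 70.545$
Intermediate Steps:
$h = -3$ ($h = 3 \left(-1\right) + 0 = -3 + 0 = -3$)
$M{\left(L,I \right)} = 3 - I$ ($M{\left(L,I \right)} = 3 - \left(I + 0\right) = 3 - I$)
$m{\left(P \right)} = -3 + P$
$S = - \frac{194}{11}$ ($S = \left(-582\right) \frac{1}{33} = - \frac{194}{11} \approx -17.636$)
$m{\left(M{\left(5,4 \right)} \right)} S = \left(-3 + \left(3 - 4\right)\right) \left(- \frac{194}{11}\right) = \left(-3 - 1\right) \left(- \frac{194}{11}\right) = \left(-4\right) \left(- \frac{194}{11}\right) = \frac{776}{11}$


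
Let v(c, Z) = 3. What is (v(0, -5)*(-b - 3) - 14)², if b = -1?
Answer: 400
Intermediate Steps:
(v(0, -5)*(-b - 3) - 14)² = (3*(-1*(-1) - 3) - 14)² = (3*(1 - 3) - 14)² = (3*(-2) - 14)² = (-6 - 14)² = (-20)² = 400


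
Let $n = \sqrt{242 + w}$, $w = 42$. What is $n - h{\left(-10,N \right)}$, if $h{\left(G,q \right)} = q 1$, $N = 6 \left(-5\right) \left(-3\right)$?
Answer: $-90 + 2 \sqrt{71} \approx -73.148$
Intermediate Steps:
$N = 90$ ($N = \left(-30\right) \left(-3\right) = 90$)
$h{\left(G,q \right)} = q$
$n = 2 \sqrt{71}$ ($n = \sqrt{242 + 42} = \sqrt{284} = 2 \sqrt{71} \approx 16.852$)
$n - h{\left(-10,N \right)} = 2 \sqrt{71} - 90 = -90 + 2 \sqrt{71}$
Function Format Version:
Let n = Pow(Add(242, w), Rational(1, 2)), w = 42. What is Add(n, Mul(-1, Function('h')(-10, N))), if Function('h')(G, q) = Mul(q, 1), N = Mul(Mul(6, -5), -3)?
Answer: Add(-90, Mul(2, Pow(71, Rational(1, 2)))) ≈ -73.148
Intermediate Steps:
N = 90 (N = Mul(-30, -3) = 90)
Function('h')(G, q) = q
n = Mul(2, Pow(71, Rational(1, 2))) (n = Pow(Add(242, 42), Rational(1, 2)) = Pow(284, Rational(1, 2)) = Mul(2, Pow(71, Rational(1, 2))) ≈ 16.852)
Add(n, Mul(-1, Function('h')(-10, N))) = Add(Mul(2, Pow(71, Rational(1, 2))), Mul(-1, 90)) = Add(Mul(2, Pow(71, Rational(1, 2))), -90) = Add(-90, Mul(2, Pow(71, Rational(1, 2))))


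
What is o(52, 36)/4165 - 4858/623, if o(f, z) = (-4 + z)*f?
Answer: -2742414/370685 ≈ -7.3982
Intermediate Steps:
o(f, z) = f*(-4 + z)
o(52, 36)/4165 - 4858/623 = (52*(-4 + 36))/4165 - 4858/623 = (52*32)*(1/4165) - 4858*1/623 = 1664*(1/4165) - 694/89 = 1664/4165 - 694/89 = -2742414/370685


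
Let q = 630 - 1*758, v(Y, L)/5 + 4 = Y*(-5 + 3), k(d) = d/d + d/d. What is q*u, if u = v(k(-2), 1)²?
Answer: -204800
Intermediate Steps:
k(d) = 2 (k(d) = 1 + 1 = 2)
v(Y, L) = -20 - 10*Y (v(Y, L) = -20 + 5*(Y*(-5 + 3)) = -20 + 5*(Y*(-2)) = -20 + 5*(-2*Y) = -20 - 10*Y)
q = -128 (q = 630 - 758 = -128)
u = 1600 (u = (-20 - 10*2)² = (-20 - 20)² = (-40)² = 1600)
q*u = -128*1600 = -204800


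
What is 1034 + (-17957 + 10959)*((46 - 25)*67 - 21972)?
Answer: 143914904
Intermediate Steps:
1034 + (-17957 + 10959)*((46 - 25)*67 - 21972) = 1034 - 6998*(21*67 - 21972) = 1034 - 6998*(1407 - 21972) = 1034 - 6998*(-20565) = 1034 + 143913870 = 143914904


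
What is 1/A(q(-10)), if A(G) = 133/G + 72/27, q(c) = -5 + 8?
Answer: 1/47 ≈ 0.021277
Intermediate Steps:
q(c) = 3
A(G) = 8/3 + 133/G (A(G) = 133/G + 72*(1/27) = 133/G + 8/3 = 8/3 + 133/G)
1/A(q(-10)) = 1/(8/3 + 133/3) = 1/47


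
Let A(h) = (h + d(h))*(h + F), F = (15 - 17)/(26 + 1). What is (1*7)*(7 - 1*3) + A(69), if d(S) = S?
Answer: 85858/9 ≈ 9539.8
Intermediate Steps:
F = -2/27 ≈ -0.074074
A(h) = 2*h*(-2/27 + h) (A(h) = (h + h)*(h - 2/27) = (2*h)*(-2/27 + h) = 2*h*(-2/27 + h))
(1*7)*(7 - 1*3) + A(69) = (1*7)*(7 - 1*3) + (2/27)*69*(-2 + 27*69) = 7*(7 - 3) + (2/27)*69*(-2 + 1863) = 7*4 + (2/27)*69*1861 = 28 + 85606/9 = 85858/9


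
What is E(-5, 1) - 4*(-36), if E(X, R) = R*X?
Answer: 139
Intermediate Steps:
E(-5, 1) - 4*(-36) = 1*(-5) - 4*(-36) = -5 + 144 = 139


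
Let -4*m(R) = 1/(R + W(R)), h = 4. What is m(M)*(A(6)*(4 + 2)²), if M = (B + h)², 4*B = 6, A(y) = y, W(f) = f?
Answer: -108/121 ≈ -0.89256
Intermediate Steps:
B = 3/2 (B = (¼)*6 = 3/2 ≈ 1.5000)
M = 121/4 (M = (3/2 + 4)² = (11/2)² = 121/4 ≈ 30.250)
m(R) = -1/(8*R) (m(R) = -1/(4*(R + R)) = -1/(2*R)/4 = -1/(8*R))
m(M)*(A(6)*(4 + 2)²) = (-1/(8*121/4))*(6*(4 + 2)²) = (-⅛*4/121)*(6*6²) = -3*36/121 = -1/242*216 = -108/121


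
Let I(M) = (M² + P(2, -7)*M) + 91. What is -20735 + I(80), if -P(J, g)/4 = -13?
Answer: -10084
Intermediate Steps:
P(J, g) = 52 (P(J, g) = -4*(-13) = 52)
I(M) = 91 + M² + 52*M (I(M) = (M² + 52*M) + 91 = 91 + M² + 52*M)
-20735 + I(80) = -20735 + (91 + 80² + 52*80) = -20735 + (91 + 6400 + 4160) = -20735 + 10651 = -10084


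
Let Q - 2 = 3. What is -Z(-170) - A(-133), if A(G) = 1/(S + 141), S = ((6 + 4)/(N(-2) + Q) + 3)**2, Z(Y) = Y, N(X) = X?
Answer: 277091/1630 ≈ 169.99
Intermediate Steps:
Q = 5 (Q = 2 + 3 = 5)
S = 361/9 (S = ((6 + 4)/(-2 + 5) + 3)**2 = (10/3 + 3)**2 = (19/3)**2 = 361/9 ≈ 40.111)
A(G) = 9/1630 (A(G) = 1/(361/9 + 141) = 1/(1630/9) = 9/1630)
-Z(-170) - A(-133) = -1*(-170) - 1*9/1630 = 170 - 9/1630 = 277091/1630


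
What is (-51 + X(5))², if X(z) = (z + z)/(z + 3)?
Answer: 39601/16 ≈ 2475.1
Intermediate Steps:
X(z) = 2*z/(3 + z) (X(z) = (2*z)/(3 + z) = 2*z/(3 + z))
(-51 + X(5))² = (-51 + 2*5/(3 + 5))² = (-51 + 2*5/8)² = (-51 + 2*5*(⅛))² = (-51 + 5/4)² = (-199/4)² = 39601/16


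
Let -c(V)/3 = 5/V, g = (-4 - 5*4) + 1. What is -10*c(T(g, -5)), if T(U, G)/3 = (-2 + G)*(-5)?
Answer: 10/7 ≈ 1.4286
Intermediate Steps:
g = -23 (g = (-4 - 20) + 1 = -24 + 1 = -23)
T(U, G) = 30 - 15*G (T(U, G) = 3*((-2 + G)*(-5)) = 3*(10 - 5*G) = 30 - 15*G)
c(V) = -15/V
-10*c(T(g, -5)) = -(-150)/(30 - 15*(-5)) = -(-150)/(30 + 75) = -(-150)/105 = -10*(-⅐) = 10/7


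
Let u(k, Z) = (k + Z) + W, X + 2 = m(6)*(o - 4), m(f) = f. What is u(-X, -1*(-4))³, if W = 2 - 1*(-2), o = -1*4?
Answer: 195112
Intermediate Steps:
o = -4
W = 4 (W = 2 + 2 = 4)
X = -50 (X = -2 + 6*(-4 - 4) = -2 + 6*(-8) = -2 - 48 = -50)
u(k, Z) = 4 + Z + k (u(k, Z) = (k + Z) + 4 = (Z + k) + 4 = 4 + Z + k)
u(-X, -1*(-4))³ = (4 - 1*(-4) - 1*(-50))³ = (4 + 4 + 50)³ = 58³ = 195112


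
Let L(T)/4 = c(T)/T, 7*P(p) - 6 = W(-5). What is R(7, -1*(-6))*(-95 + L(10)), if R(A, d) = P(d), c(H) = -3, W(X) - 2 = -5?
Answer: -1443/35 ≈ -41.229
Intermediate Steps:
W(X) = -3 (W(X) = 2 - 5 = -3)
P(p) = 3/7 (P(p) = 6/7 + (⅐)*(-3) = 6/7 - 3/7 = 3/7)
R(A, d) = 3/7
L(T) = -12/T (L(T) = 4*(-3/T) = -12/T)
R(7, -1*(-6))*(-95 + L(10)) = 3*(-95 - 12/10)/7 = 3*(-95 - 12*⅒)/7 = 3*(-95 - 6/5)/7 = (3/7)*(-481/5) = -1443/35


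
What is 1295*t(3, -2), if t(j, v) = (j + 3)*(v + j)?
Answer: 7770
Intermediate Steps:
t(j, v) = (3 + j)*(j + v)
1295*t(3, -2) = 1295*(3**2 + 3*3 + 3*(-2) + 3*(-2)) = 1295*(9 + 9 - 6 - 6) = 1295*6 = 7770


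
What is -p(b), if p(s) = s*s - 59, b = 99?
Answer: -9742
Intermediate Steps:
p(s) = -59 + s² (p(s) = s² - 59 = -59 + s²)
-p(b) = -(-59 + 99²) = -(-59 + 9801) = -1*9742 = -9742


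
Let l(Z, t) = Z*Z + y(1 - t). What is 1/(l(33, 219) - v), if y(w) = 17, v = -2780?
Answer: 1/3886 ≈ 0.00025733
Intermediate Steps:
l(Z, t) = 17 + Z² (l(Z, t) = Z*Z + 17 = Z² + 17 = 17 + Z²)
1/(l(33, 219) - v) = 1/((17 + 33²) - 1*(-2780)) = 1/((17 + 1089) + 2780) = 1/(1106 + 2780) = 1/3886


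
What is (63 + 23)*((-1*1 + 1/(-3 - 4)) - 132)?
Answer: -80152/7 ≈ -11450.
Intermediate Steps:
(63 + 23)*((-1*1 + 1/(-3 - 4)) - 132) = 86*((-1 + 1/(-7)) - 132) = 86*((-1 - 1/7) - 132) = 86*(-8/7 - 132) = 86*(-932/7) = -80152/7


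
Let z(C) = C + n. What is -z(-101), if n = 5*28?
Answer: -39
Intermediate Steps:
n = 140
z(C) = 140 + C (z(C) = C + 140 = 140 + C)
-z(-101) = -(140 - 101) = -1*39 = -39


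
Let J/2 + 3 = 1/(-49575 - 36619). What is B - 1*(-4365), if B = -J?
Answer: 188376988/43097 ≈ 4371.0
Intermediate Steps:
J = -258583/43097 (J = -6 + 2/(-49575 - 36619) = -6 + 2/(-86194) = -6 + 2*(-1/86194) = -6 - 1/43097 = -258583/43097 ≈ -6.0000)
B = 258583/43097 (B = -1*(-258583/43097) = 258583/43097 ≈ 6.0000)
B - 1*(-4365) = 258583/43097 - 1*(-4365) = 258583/43097 + 4365 = 188376988/43097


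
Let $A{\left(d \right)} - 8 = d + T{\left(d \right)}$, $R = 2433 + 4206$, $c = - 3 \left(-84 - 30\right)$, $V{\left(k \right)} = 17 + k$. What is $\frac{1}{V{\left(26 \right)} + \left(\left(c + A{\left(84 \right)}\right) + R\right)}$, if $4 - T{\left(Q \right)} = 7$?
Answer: $\frac{1}{7113} \approx 0.00014059$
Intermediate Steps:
$T{\left(Q \right)} = -3$ ($T{\left(Q \right)} = 4 - 7 = -3$)
$c = 342$ ($c = \left(-3\right) \left(-114\right) = 342$)
$R = 6639$
$A{\left(d \right)} = 5 + d$ ($A{\left(d \right)} = 8 + \left(d - 3\right) = 8 + \left(-3 + d\right) = 5 + d$)
$\frac{1}{V{\left(26 \right)} + \left(\left(c + A{\left(84 \right)}\right) + R\right)} = \frac{1}{\left(17 + 26\right) + \left(\left(342 + \left(5 + 84\right)\right) + 6639\right)} = \frac{1}{43 + \left(\left(342 + 89\right) + 6639\right)} = \frac{1}{43 + \left(431 + 6639\right)} = \frac{1}{43 + 7070} = \frac{1}{7113}$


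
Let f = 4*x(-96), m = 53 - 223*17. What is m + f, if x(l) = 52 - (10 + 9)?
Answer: -3606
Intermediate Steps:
m = -3738 (m = 53 - 3791 = -3738)
x(l) = 33 (x(l) = 52 - 1*19 = 52 - 19 = 33)
f = 132 (f = 4*33 = 132)
m + f = -3738 + 132 = -3606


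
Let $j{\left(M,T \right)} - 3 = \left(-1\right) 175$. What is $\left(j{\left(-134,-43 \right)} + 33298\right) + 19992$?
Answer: $53118$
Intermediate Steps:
$j{\left(M,T \right)} = -172$ ($j{\left(M,T \right)} = 3 - 175 = -172$)
$\left(j{\left(-134,-43 \right)} + 33298\right) + 19992 = \left(-172 + 33298\right) + 19992 = 33126 + 19992 = 53118$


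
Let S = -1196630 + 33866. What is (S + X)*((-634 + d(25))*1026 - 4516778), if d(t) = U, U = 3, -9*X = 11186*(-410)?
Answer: 30358254689344/9 ≈ 3.3731e+12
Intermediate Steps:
X = 4586260/9 (X = -11186*(-410)/9 = -1/9*(-4586260) = 4586260/9 ≈ 5.0958e+5)
d(t) = 3
S = -1162764
(S + X)*((-634 + d(25))*1026 - 4516778) = (-1162764 + 4586260/9)*((-634 + 3)*1026 - 4516778) = -5878616*(-631*1026 - 4516778)/9 = -5878616*(-647406 - 4516778)/9 = -5878616/9*(-5164184) = 30358254689344/9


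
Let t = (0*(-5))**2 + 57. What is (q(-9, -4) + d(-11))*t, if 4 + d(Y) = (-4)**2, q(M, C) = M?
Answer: 171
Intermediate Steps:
t = 57 (t = 0**2 + 57 = 0 + 57 = 57)
d(Y) = 12 (d(Y) = -4 + (-4)**2 = -4 + 16 = 12)
(q(-9, -4) + d(-11))*t = (-9 + 12)*57 = 3*57 = 171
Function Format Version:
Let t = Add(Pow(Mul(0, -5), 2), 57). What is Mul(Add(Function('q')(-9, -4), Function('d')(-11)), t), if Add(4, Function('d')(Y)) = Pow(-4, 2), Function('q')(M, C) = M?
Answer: 171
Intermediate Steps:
t = 57 (t = Add(Pow(0, 2), 57) = Add(0, 57) = 57)
Function('d')(Y) = 12 (Function('d')(Y) = Add(-4, Pow(-4, 2)) = Add(-4, 16) = 12)
Mul(Add(Function('q')(-9, -4), Function('d')(-11)), t) = Mul(Add(-9, 12), 57) = Mul(3, 57) = 171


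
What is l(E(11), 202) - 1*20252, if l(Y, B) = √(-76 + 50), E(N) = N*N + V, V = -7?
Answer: -20252 + I*√26 ≈ -20252.0 + 5.099*I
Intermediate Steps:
E(N) = -7 + N² (E(N) = N*N - 7 = N² - 7 = -7 + N²)
l(Y, B) = I*√26 (l(Y, B) = √(-26) = I*√26)
l(E(11), 202) - 1*20252 = I*√26 - 1*20252 = I*√26 - 20252 = -20252 + I*√26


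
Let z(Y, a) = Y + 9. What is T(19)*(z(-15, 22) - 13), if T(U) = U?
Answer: -361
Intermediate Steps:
z(Y, a) = 9 + Y
T(19)*(z(-15, 22) - 13) = 19*((9 - 15) - 13) = 19*(-6 - 13) = 19*(-19) = -361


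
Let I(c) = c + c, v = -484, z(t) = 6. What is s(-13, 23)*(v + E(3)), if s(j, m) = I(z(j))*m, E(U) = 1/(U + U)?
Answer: -133538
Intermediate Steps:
E(U) = 1/(2*U)
I(c) = 2*c
s(j, m) = 12*m (s(j, m) = (2*6)*m = 12*m)
s(-13, 23)*(v + E(3)) = (12*23)*(-484 + (½)/3) = 276*(-484 + (½)*(⅓)) = 276*(-484 + ⅙) = 276*(-2903/6) = -133538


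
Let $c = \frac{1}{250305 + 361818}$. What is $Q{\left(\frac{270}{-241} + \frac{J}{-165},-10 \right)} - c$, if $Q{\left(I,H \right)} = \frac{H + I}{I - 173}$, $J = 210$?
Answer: $\frac{6703408025}{94872331647} \approx 0.070657$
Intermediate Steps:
$c = \frac{1}{612123} \approx 1.6337 \cdot 10^{-6}$
$Q{\left(I,H \right)} = \frac{H + I}{-173 + I}$
$Q{\left(\frac{270}{-241} + \frac{J}{-165},-10 \right)} - c = \frac{-10 + \left(\frac{270}{-241} + \frac{210}{-165}\right)}{-173 + \left(\frac{270}{-241} + \frac{210}{-165}\right)} - \frac{1}{612123} = \frac{-10 + \left(270 \left(- \frac{1}{241}\right) + 210 \left(- \frac{1}{165}\right)\right)}{-173 + \left(270 \left(- \frac{1}{241}\right) + 210 \left(- \frac{1}{165}\right)\right)} - \frac{1}{612123} = \frac{-10 - \frac{6344}{2651}}{-173 - \frac{6344}{2651}} - \frac{1}{612123} = \frac{1}{- \frac{464967}{2651}} \left(- \frac{32854}{2651}\right) - \frac{1}{612123} = \left(- \frac{2651}{464967}\right) \left(- \frac{32854}{2651}\right) - \frac{1}{612123} = \frac{32854}{464967} - \frac{1}{612123} = \frac{6703408025}{94872331647}$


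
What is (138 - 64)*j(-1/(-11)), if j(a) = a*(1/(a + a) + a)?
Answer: 4551/121 ≈ 37.612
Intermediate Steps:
j(a) = a*(a + 1/(2*a)) (j(a) = a*(1/(2*a) + a) = a*(a + 1/(2*a)))
(138 - 64)*j(-1/(-11)) = (138 - 64)*(½ + (-1/(-11))²) = 74*(½ + (-1*(-1/11))²) = 74*(½ + (1/11)²) = 74*(½ + 1/121) = 74*(123/242) = 4551/121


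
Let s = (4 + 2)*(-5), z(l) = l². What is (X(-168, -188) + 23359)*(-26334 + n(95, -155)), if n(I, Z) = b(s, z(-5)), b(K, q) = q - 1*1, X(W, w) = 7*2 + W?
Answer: -610523550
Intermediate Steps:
X(W, w) = 14 + W
s = -30 (s = 6*(-5) = -30)
b(K, q) = -1 + q (b(K, q) = q - 1 = -1 + q)
n(I, Z) = 24 (n(I, Z) = -1 + (-5)² = -1 + 25 = 24)
(X(-168, -188) + 23359)*(-26334 + n(95, -155)) = ((14 - 168) + 23359)*(-26334 + 24) = (-154 + 23359)*(-26310) = 23205*(-26310) = -610523550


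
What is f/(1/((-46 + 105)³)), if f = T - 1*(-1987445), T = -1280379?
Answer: 145216508014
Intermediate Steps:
f = 707066 (f = -1280379 - 1*(-1987445) = -1280379 + 1987445 = 707066)
f/(1/((-46 + 105)³)) = 707066/(1/((-46 + 105)³)) = 707066/(1/(59³)) = 707066/(1/205379) = 707066*205379 = 145216508014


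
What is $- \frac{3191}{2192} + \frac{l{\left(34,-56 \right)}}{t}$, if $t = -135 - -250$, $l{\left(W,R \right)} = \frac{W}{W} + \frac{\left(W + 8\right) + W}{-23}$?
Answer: $- \frac{8556371}{5797840} \approx -1.4758$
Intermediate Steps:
$l{\left(W,R \right)} = \frac{15}{23} - \frac{2 W}{23}$ ($l{\left(W,R \right)} = 1 + \left(\left(8 + W\right) + W\right) \left(- \frac{1}{23}\right) = 1 + \left(8 + 2 W\right) \left(- \frac{1}{23}\right) = 1 - \left(\frac{8}{23} + \frac{2 W}{23}\right) = \frac{15}{23} - \frac{2 W}{23}$)
$t = 115$ ($t = -135 + 250 = 115$)
$- \frac{3191}{2192} + \frac{l{\left(34,-56 \right)}}{t} = - \frac{3191}{2192} + \frac{\frac{15}{23} - \frac{68}{23}}{115} = \left(-3191\right) \frac{1}{2192} + \left(\frac{15}{23} - \frac{68}{23}\right) \frac{1}{115} = - \frac{3191}{2192} - \frac{53}{2645} = - \frac{8556371}{5797840}$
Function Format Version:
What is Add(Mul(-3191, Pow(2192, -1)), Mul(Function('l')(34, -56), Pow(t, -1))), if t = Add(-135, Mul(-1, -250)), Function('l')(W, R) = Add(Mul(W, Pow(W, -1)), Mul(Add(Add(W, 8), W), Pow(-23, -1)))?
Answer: Rational(-8556371, 5797840) ≈ -1.4758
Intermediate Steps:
Function('l')(W, R) = Add(Rational(15, 23), Mul(Rational(-2, 23), W)) (Function('l')(W, R) = Add(1, Mul(Add(Add(8, W), W), Rational(-1, 23))) = Add(1, Mul(Add(8, Mul(2, W)), Rational(-1, 23))) = Add(1, Add(Rational(-8, 23), Mul(Rational(-2, 23), W))) = Add(Rational(15, 23), Mul(Rational(-2, 23), W)))
t = 115 (t = Add(-135, 250) = 115)
Add(Mul(-3191, Pow(2192, -1)), Mul(Function('l')(34, -56), Pow(t, -1))) = Add(Mul(-3191, Pow(2192, -1)), Mul(Add(Rational(15, 23), Mul(Rational(-2, 23), 34)), Pow(115, -1))) = Add(Mul(-3191, Rational(1, 2192)), Mul(Add(Rational(15, 23), Rational(-68, 23)), Rational(1, 115))) = Add(Rational(-3191, 2192), Mul(Rational(-53, 23), Rational(1, 115))) = Add(Rational(-3191, 2192), Rational(-53, 2645)) = Rational(-8556371, 5797840)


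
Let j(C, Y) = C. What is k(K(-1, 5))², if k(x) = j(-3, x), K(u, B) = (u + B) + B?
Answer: 9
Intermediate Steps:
K(u, B) = u + 2*B (K(u, B) = (B + u) + B = u + 2*B)
k(x) = -3
k(K(-1, 5))² = (-3)² = 9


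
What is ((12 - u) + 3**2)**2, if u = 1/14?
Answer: 85849/196 ≈ 438.00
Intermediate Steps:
u = 1/14 ≈ 0.071429
((12 - u) + 3**2)**2 = ((12 - 1*1/14) + 3**2)**2 = ((12 - 1/14) + 9)**2 = (167/14 + 9)**2 = (293/14)**2 = 85849/196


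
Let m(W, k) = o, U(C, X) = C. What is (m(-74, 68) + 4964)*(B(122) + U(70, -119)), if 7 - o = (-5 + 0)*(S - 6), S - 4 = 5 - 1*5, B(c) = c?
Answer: 952512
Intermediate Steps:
S = 4 (S = 4 + (5 - 1*5) = 4 + (5 - 5) = 4 + 0 = 4)
o = -3 (o = 7 - (-5 + 0)*(4 - 6) = 7 - (-5)*(-2) = 7 - 1*10 = 7 - 10 = -3)
m(W, k) = -3
(m(-74, 68) + 4964)*(B(122) + U(70, -119)) = (-3 + 4964)*(122 + 70) = 4961*192 = 952512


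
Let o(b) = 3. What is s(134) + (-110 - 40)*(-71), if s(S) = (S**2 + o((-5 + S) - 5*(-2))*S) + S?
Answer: 29142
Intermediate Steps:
s(S) = S**2 + 4*S (s(S) = (S**2 + 3*S) + S = S**2 + 4*S)
s(134) + (-110 - 40)*(-71) = 134*(4 + 134) + (-110 - 40)*(-71) = 134*138 - 150*(-71) = 18492 + 10650 = 29142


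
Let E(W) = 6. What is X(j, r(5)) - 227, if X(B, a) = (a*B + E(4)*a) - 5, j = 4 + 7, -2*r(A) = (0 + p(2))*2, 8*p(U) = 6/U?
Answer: -1907/8 ≈ -238.38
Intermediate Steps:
p(U) = 3/(4*U) (p(U) = (6/U)/8 = 3/(4*U))
r(A) = -3/8 (r(A) = -(0 + (3/4)/2)*2/2 = -(0 + (3/4)*(1/2))*2/2 = -(0 + 3/8)*2/2 = -3*2/16 = -1/2*3/4 = -3/8)
j = 11
X(B, a) = -5 + 6*a + B*a (X(B, a) = (a*B + 6*a) - 5 = (B*a + 6*a) - 5 = (6*a + B*a) - 5 = -5 + 6*a + B*a)
X(j, r(5)) - 227 = (-5 + 6*(-3/8) + 11*(-3/8)) - 227 = (-5 - 9/4 - 33/8) - 227 = -91/8 - 227 = -1907/8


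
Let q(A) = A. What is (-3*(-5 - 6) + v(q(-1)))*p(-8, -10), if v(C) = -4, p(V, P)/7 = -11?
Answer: -2233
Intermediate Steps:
p(V, P) = -77 (p(V, P) = 7*(-11) = -77)
(-3*(-5 - 6) + v(q(-1)))*p(-8, -10) = (-3*(-5 - 6) - 4)*(-77) = (-3*(-11) - 4)*(-77) = (33 - 4)*(-77) = 29*(-77) = -2233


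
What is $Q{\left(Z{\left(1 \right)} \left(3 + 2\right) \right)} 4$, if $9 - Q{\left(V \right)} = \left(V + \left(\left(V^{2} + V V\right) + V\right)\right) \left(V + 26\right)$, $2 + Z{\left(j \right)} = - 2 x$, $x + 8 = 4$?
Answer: $-416604$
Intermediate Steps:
$x = -4$ ($x = -8 + 4 = -4$)
$Z{\left(j \right)} = 6$ ($Z{\left(j \right)} = -2 - -8 = -2 + 8 = 6$)
$Q{\left(V \right)} = 9 - \left(26 + V\right) \left(2 V + 2 V^{2}\right)$ ($Q{\left(V \right)} = 9 - \left(V + \left(\left(V^{2} + V V\right) + V\right)\right) \left(V + 26\right) = 9 - \left(V + \left(\left(V^{2} + V^{2}\right) + V\right)\right) \left(26 + V\right) = 9 - \left(V + \left(2 V^{2} + V\right)\right) \left(26 + V\right) = 9 - \left(V + \left(V + 2 V^{2}\right)\right) \left(26 + V\right) = 9 - \left(2 V + 2 V^{2}\right) \left(26 + V\right) = 9 - \left(26 + V\right) \left(2 V + 2 V^{2}\right)$)
$Q{\left(Z{\left(1 \right)} \left(3 + 2\right) \right)} 4 = \left(9 - 54 \left(6 \left(3 + 2\right)\right)^{2} - 52 \cdot 6 \left(3 + 2\right) - 2 \left(6 \left(3 + 2\right)\right)^{3}\right) 4 = \left(9 - 54 \left(6 \cdot 5\right)^{2} - 52 \cdot 6 \cdot 5 - 2 \left(6 \cdot 5\right)^{3}\right) 4 = \left(9 - 54 \cdot 30^{2} - 1560 - 2 \cdot 30^{3}\right) 4 = \left(9 - 48600 - 1560 - 54000\right) 4 = \left(-104151\right) 4 = -416604$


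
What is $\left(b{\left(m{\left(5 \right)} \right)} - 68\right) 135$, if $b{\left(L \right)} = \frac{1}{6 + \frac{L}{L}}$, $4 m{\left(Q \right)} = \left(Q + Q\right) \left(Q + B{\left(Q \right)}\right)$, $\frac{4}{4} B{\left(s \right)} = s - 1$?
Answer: $- \frac{64125}{7} \approx -9160.7$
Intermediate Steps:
$B{\left(s \right)} = -1 + s$ ($B{\left(s \right)} = s - 1 = -1 + s$)
$m{\left(Q \right)} = \frac{Q \left(-1 + 2 Q\right)}{2}$ ($m{\left(Q \right)} = \frac{\left(Q + Q\right) \left(Q + \left(-1 + Q\right)\right)}{4} = \frac{2 Q \left(-1 + 2 Q\right)}{4} = \frac{Q \left(-1 + 2 Q\right)}{2}$)
$b{\left(L \right)} = \frac{1}{7}$ ($b{\left(L \right)} = \frac{1}{6 + 1} = \frac{1}{7}$)
$\left(b{\left(m{\left(5 \right)} \right)} - 68\right) 135 = \left(\frac{1}{7} - 68\right) 135 = \left(- \frac{475}{7}\right) 135 = - \frac{64125}{7}$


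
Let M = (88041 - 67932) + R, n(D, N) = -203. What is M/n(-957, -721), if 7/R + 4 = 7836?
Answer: -157493695/1589896 ≈ -99.059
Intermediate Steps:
R = 7/7832 (R = 7/(-4 + 7836) = 7/7832 ≈ 0.00089377)
M = 157493695/7832 (M = (88041 - 67932) + 7/7832 = 20109 + 7/7832 = 157493695/7832 ≈ 20109.)
M/n(-957, -721) = (157493695/7832)/(-203) = (157493695/7832)*(-1/203) = -157493695/1589896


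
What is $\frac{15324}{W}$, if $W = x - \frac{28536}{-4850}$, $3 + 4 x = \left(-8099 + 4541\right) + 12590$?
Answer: $\frac{148642800}{21952397} \approx 6.7711$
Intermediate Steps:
$x = \frac{9029}{4}$ ($x = - \frac{3}{4} + \frac{\left(-8099 + 4541\right) + 12590}{4} = - \frac{3}{4} + \frac{-3558 + 12590}{4} = - \frac{3}{4} + \frac{1}{4} \cdot 9032 = - \frac{3}{4} + 2258 = \frac{9029}{4} \approx 2257.3$)
$W = \frac{21952397}{9700}$ ($W = \frac{9029}{4} - \frac{28536}{-4850} = \frac{9029}{4} - - \frac{14268}{2425} = \frac{9029}{4} + \frac{14268}{2425} = \frac{21952397}{9700} \approx 2263.1$)
$\frac{15324}{W} = \frac{15324}{\frac{21952397}{9700}} = 15324 \cdot \frac{9700}{21952397} = \frac{148642800}{21952397}$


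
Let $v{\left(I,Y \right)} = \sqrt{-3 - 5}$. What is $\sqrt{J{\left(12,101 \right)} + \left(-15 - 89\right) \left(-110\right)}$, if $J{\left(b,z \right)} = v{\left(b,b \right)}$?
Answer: $\sqrt{11440 + 2 i \sqrt{2}} \approx 106.96 + 0.013 i$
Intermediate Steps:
$v{\left(I,Y \right)} = 2 i \sqrt{2}$ ($v{\left(I,Y \right)} = \sqrt{-8} = 2 i \sqrt{2}$)
$J{\left(b,z \right)} = 2 i \sqrt{2}$
$\sqrt{J{\left(12,101 \right)} + \left(-15 - 89\right) \left(-110\right)} = \sqrt{2 i \sqrt{2} + \left(-15 - 89\right) \left(-110\right)} = \sqrt{2 i \sqrt{2} - -11440} = \sqrt{2 i \sqrt{2} + 11440} = \sqrt{11440 + 2 i \sqrt{2}}$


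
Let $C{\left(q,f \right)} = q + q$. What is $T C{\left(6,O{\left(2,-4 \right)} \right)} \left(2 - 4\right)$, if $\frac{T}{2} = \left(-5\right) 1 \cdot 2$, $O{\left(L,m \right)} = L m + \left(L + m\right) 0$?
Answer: $480$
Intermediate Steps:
$O{\left(L,m \right)} = L m$ ($O{\left(L,m \right)} = L m + 0 = L m$)
$C{\left(q,f \right)} = 2 q$
$T = -20$ ($T = 2 \left(-5\right) 1 \cdot 2 = 2 \left(\left(-5\right) 2\right) = 2 \left(-10\right) = -20$)
$T C{\left(6,O{\left(2,-4 \right)} \right)} \left(2 - 4\right) = - 20 \cdot 2 \cdot 6 \left(2 - 4\right) = - 20 \cdot 12 \left(-2\right) = \left(-20\right) \left(-24\right) = 480$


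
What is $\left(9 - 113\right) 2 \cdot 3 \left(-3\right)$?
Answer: $1872$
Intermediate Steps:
$\left(9 - 113\right) 2 \cdot 3 \left(-3\right) = - 104 \cdot 6 \left(-3\right) = \left(-104\right) \left(-18\right) = 1872$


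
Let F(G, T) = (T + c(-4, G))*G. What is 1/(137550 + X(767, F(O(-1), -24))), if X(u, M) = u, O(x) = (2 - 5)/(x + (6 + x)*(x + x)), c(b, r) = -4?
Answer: 1/138317 ≈ 7.2298e-6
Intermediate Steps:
O(x) = -3/(x + 2*x*(6 + x)) (O(x) = -3/(x + (6 + x)*(2*x)) = -3/(x + 2*x*(6 + x)))
F(G, T) = G*(-4 + T) (F(G, T) = (T - 4)*G = (-4 + T)*G = G*(-4 + T))
1/(137550 + X(767, F(O(-1), -24))) = 1/(137550 + 767) = 1/138317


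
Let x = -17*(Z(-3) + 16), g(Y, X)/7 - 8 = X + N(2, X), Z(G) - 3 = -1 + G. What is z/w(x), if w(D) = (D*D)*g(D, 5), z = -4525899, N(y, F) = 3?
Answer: -215519/346800 ≈ -0.62145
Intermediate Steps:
Z(G) = 2 + G (Z(G) = 3 + (-1 + G) = 2 + G)
g(Y, X) = 77 + 7*X (g(Y, X) = 56 + 7*(X + 3) = 56 + 7*(3 + X) = 56 + (21 + 7*X) = 77 + 7*X)
x = -255 (x = -17*((2 - 3) + 16) = -17*(-1 + 16) = -17*15 = -255)
w(D) = 112*D² (w(D) = (D*D)*(77 + 7*5) = D²*(77 + 35) = D²*112 = 112*D²)
z/w(x) = -4525899/(112*(-255)²) = -4525899/(112*65025) = -4525899/7282800 = -4525899*1/7282800 = -215519/346800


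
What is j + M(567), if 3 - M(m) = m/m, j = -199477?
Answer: -199475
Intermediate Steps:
M(m) = 2 (M(m) = 3 - m/m = 3 - 1*1 = 3 - 1 = 2)
j + M(567) = -199477 + 2 = -199475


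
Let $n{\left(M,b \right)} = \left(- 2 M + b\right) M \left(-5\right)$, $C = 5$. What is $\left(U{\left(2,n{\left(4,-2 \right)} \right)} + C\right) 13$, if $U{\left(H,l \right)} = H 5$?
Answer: $195$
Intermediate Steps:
$n{\left(M,b \right)} = - 5 M \left(b - 2 M\right)$ ($n{\left(M,b \right)} = \left(b - 2 M\right) M \left(-5\right) = M \left(b - 2 M\right) \left(-5\right) = - 5 M \left(b - 2 M\right)$)
$U{\left(H,l \right)} = 5 H$
$\left(U{\left(2,n{\left(4,-2 \right)} \right)} + C\right) 13 = \left(5 \cdot 2 + 5\right) 13 = \left(10 + 5\right) 13 = 15 \cdot 13 = 195$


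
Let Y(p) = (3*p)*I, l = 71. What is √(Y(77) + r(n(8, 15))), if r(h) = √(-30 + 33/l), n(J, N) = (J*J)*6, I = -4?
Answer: √(-4657884 + 213*I*√16543)/71 ≈ 0.089393 + 30.397*I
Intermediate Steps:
n(J, N) = 6*J² (n(J, N) = J²*6 = 6*J²)
Y(p) = -12*p (Y(p) = (3*p)*(-4) = -12*p)
r(h) = 3*I*√16543/71 (r(h) = √(-30 + 33/71) = √(-2097/71) = 3*I*√16543/71)
√(Y(77) + r(n(8, 15))) = √(-12*77 + 3*I*√16543/71) = √(-924 + 3*I*√16543/71)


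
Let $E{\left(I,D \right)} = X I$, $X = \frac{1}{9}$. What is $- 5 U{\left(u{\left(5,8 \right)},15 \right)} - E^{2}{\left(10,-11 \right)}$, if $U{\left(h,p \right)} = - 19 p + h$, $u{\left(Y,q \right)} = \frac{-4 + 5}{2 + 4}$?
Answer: $\frac{230515}{162} \approx 1422.9$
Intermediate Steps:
$u{\left(Y,q \right)} = \frac{1}{6}$ ($u{\left(Y,q \right)} = 1 \cdot \frac{1}{6} = \frac{1}{6}$)
$U{\left(h,p \right)} = h - 19 p$
$X = \frac{1}{9} \approx 0.11111$
$E{\left(I,D \right)} = \frac{I}{9}$
$- 5 U{\left(u{\left(5,8 \right)},15 \right)} - E^{2}{\left(10,-11 \right)} = - 5 \left(\frac{1}{6} - 285\right) - \left(\frac{1}{9} \cdot 10\right)^{2} = - 5 \left(\frac{1}{6} - 285\right) - \left(\frac{10}{9}\right)^{2} = \left(-5\right) \left(- \frac{1709}{6}\right) - \frac{100}{81} = \frac{8545}{6} - \frac{100}{81} = \frac{230515}{162}$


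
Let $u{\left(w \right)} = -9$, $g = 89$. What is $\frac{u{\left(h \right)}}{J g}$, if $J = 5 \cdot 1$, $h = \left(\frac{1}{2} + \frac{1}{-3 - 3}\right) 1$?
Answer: $- \frac{9}{445} \approx -0.020225$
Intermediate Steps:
$h = \frac{1}{3}$ ($h = \left(\frac{1}{2} + \frac{1}{-6}\right) 1 = \left(\frac{1}{2} - \frac{1}{6}\right) 1 = \frac{1}{3} \cdot 1 = \frac{1}{3} \approx 0.33333$)
$J = 5$
$\frac{u{\left(h \right)}}{J g} = - \frac{9}{5 \cdot 89} = - \frac{9}{445}$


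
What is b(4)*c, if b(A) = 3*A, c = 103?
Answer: 1236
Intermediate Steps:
b(4)*c = (3*4)*103 = 12*103 = 1236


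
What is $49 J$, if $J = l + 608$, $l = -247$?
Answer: $17689$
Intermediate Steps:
$J = 361$ ($J = -247 + 608 = 361$)
$49 J = 49 \cdot 361 = 17689$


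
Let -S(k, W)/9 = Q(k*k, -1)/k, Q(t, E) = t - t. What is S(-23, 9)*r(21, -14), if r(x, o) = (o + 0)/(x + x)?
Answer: 0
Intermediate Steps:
Q(t, E) = 0
r(x, o) = o/(2*x) (r(x, o) = o/((2*x)) = o*(1/(2*x)) = o/(2*x))
S(k, W) = 0 (S(k, W) = -0/k = -9*0 = 0)
S(-23, 9)*r(21, -14) = 0*((½)*(-14)/21) = 0*((½)*(-14)*(1/21)) = 0*(-⅓) = 0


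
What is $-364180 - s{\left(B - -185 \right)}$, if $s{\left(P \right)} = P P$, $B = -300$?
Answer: $-377405$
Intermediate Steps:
$s{\left(P \right)} = P^{2}$
$-364180 - s{\left(B - -185 \right)} = -364180 - \left(-300 - -185\right)^{2} = -364180 - \left(-300 + 185\right)^{2} = -364180 - \left(-115\right)^{2} = -364180 - 13225 = -377405$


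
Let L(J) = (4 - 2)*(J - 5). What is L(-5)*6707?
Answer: -134140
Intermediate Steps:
L(J) = -10 + 2*J (L(J) = 2*(-5 + J) = -10 + 2*J)
L(-5)*6707 = (-10 + 2*(-5))*6707 = (-10 - 10)*6707 = -20*6707 = -134140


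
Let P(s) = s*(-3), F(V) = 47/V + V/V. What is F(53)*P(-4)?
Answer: 1200/53 ≈ 22.642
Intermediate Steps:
F(V) = 1 + 47/V (F(V) = 47/V + 1 = 1 + 47/V)
P(s) = -3*s
F(53)*P(-4) = ((47 + 53)/53)*(-3*(-4)) = ((1/53)*100)*12 = (100/53)*12 = 1200/53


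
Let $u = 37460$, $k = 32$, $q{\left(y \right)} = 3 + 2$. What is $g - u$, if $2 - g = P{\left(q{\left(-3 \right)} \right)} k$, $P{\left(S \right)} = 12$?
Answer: $-37842$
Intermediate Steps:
$q{\left(y \right)} = 5$
$g = -382$ ($g = 2 - 12 \cdot 32 = 2 - 384 = -382$)
$g - u = -382 - 37460 = -37842$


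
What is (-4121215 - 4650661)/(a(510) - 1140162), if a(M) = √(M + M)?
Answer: 416723320163/54165391051 + 2192969*√255/162496173153 ≈ 7.6937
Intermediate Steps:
a(M) = √2*√M (a(M) = √(2*M) = √2*√M)
(-4121215 - 4650661)/(a(510) - 1140162) = (-4121215 - 4650661)/(√2*√510 - 1140162) = -8771876/(2*√255 - 1140162) = -8771876/(-1140162 + 2*√255)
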